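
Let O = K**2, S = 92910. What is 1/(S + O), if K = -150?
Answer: 1/115410 ≈ 8.6648e-6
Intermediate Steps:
O = 22500 (O = (-150)**2 = 22500)
1/(S + O) = 1/(92910 + 22500) = 1/115410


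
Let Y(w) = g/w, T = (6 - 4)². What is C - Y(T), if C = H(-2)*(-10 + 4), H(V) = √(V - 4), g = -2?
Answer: ½ - 6*I*√6 ≈ 0.5 - 14.697*I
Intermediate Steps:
H(V) = √(-4 + V)
T = 4 (T = 2² = 4)
Y(w) = -2/w
C = -6*I*√6 (C = √(-4 - 2)*(-10 + 4) = √(-6)*(-6) = (I*√6)*(-6) = -6*I*√6 ≈ -14.697*I)
C - Y(T) = -6*I*√6 - (-2)/4 = -6*I*√6 - 1*(-½) = -6*I*√6 + ½ = ½ - 6*I*√6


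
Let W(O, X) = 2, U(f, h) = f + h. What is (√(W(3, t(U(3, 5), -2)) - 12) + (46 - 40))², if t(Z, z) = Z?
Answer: (6 + I*√10)² ≈ 26.0 + 37.947*I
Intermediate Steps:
(√(W(3, t(U(3, 5), -2)) - 12) + (46 - 40))² = (√(2 - 12) + (46 - 40))² = (√(-10) + 6)² = (I*√10 + 6)² = (6 + I*√10)²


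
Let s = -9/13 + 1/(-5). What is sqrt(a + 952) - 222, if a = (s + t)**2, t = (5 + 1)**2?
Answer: -222 + 2*sqrt(2307431)/65 ≈ -175.26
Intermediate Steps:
s = -58/65 (s = -9*1/13 + 1*(-1/5) = -9/13 - 1/5 = -58/65 ≈ -0.89231)
t = 36 (t = 6**2 = 36)
a = 5207524/4225 (a = (-58/65 + 36)**2 = (2282/65)**2 = 5207524/4225 ≈ 1232.6)
sqrt(a + 952) - 222 = sqrt(5207524/4225 + 952) - 222 = sqrt(9229724/4225) - 222 = 2*sqrt(2307431)/65 - 222 = -222 + 2*sqrt(2307431)/65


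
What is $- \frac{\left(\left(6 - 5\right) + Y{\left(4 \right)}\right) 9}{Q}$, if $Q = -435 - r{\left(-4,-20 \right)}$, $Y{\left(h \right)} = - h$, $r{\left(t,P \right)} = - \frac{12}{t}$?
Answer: $- \frac{9}{146} \approx -0.061644$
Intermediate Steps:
$Q = -438$ ($Q = -435 - - \frac{12}{-4} = -435 - \left(-12\right) \left(- \frac{1}{4}\right) = -435 - 3 = -438$)
$- \frac{\left(\left(6 - 5\right) + Y{\left(4 \right)}\right) 9}{Q} = - \frac{\left(\left(6 - 5\right) - 4\right) 9}{-438} = - \frac{\left(\left(6 - 5\right) - 4\right) 9 \left(-1\right)}{438} = - \frac{\left(1 - 4\right) 9 \left(-1\right)}{438} = - \frac{\left(-3\right) 9 \left(-1\right)}{438} = - \frac{\left(-27\right) \left(-1\right)}{438} = \left(-1\right) \frac{9}{146} = - \frac{9}{146}$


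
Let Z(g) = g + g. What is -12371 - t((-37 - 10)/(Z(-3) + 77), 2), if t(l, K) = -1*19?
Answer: -12352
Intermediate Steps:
Z(g) = 2*g
t(l, K) = -19
-12371 - t((-37 - 10)/(Z(-3) + 77), 2) = -12371 - 1*(-19) = -12371 + 19 = -12352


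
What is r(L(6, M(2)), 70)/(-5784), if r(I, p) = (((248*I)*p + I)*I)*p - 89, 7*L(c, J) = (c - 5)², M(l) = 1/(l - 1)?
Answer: -172987/40488 ≈ -4.2726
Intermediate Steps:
M(l) = 1/(-1 + l)
L(c, J) = (-5 + c)²/7 (L(c, J) = (c - 5)²/7 = (-5 + c)²/7)
r(I, p) = -89 + I*p*(I + 248*I*p) (r(I, p) = ((248*I*p + I)*I)*p - 89 = ((I + 248*I*p)*I)*p - 89 = (I*(I + 248*I*p))*p - 89 = I*p*(I + 248*I*p) - 89 = -89 + I*p*(I + 248*I*p))
r(L(6, M(2)), 70)/(-5784) = (-89 + 70*((-5 + 6)²/7)² + 248*((-5 + 6)²/7)²*70²)/(-5784) = (-89 + 70*((⅐)*1²)² + 248*((⅐)*1²)²*4900)*(-1/5784) = (-89 + 70*((⅐)*1)² + 248*((⅐)*1)²*4900)*(-1/5784) = (-89 + 70*(⅐)² + 248*(⅐)²*4900)*(-1/5784) = (-89 + 70*(1/49) + 248*(1/49)*4900)*(-1/5784) = (-89 + 10/7 + 24800)*(-1/5784) = (172987/7)*(-1/5784) = -172987/40488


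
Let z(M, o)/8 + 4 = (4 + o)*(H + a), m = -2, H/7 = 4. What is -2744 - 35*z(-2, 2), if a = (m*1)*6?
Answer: -28504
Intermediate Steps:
H = 28 (H = 7*4 = 28)
a = -12 (a = -2*1*6 = -2*6 = -12)
z(M, o) = 480 + 128*o (z(M, o) = -32 + 8*((4 + o)*(28 - 12)) = -32 + 8*((4 + o)*16) = -32 + 8*(64 + 16*o) = -32 + (512 + 128*o) = 480 + 128*o)
-2744 - 35*z(-2, 2) = -2744 - 35*(480 + 128*2) = -2744 - 35*(480 + 256) = -2744 - 35*736 = -2744 - 1*25760 = -2744 - 25760 = -28504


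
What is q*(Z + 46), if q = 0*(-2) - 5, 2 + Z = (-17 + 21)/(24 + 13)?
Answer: -8160/37 ≈ -220.54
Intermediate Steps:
Z = -70/37 (Z = -2 + (-17 + 21)/(24 + 13) = -2 + 4/37 = -70/37 ≈ -1.8919)
q = -5 (q = 0 - 5 = -5)
q*(Z + 46) = -5*(-70/37 + 46) = -5*1632/37 = -8160/37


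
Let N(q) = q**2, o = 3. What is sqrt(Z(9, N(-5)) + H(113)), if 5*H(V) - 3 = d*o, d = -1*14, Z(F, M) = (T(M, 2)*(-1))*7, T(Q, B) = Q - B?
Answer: 2*I*sqrt(1055)/5 ≈ 12.992*I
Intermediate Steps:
Z(F, M) = 14 - 7*M (Z(F, M) = ((M - 1*2)*(-1))*7 = ((M - 2)*(-1))*7 = ((-2 + M)*(-1))*7 = (2 - M)*7 = 14 - 7*M)
d = -14
H(V) = -39/5 (H(V) = 3/5 + (-14*3)/5 = 3/5 + (1/5)*(-42) = 3/5 - 42/5 = -39/5)
sqrt(Z(9, N(-5)) + H(113)) = sqrt((14 - 7*(-5)**2) - 39/5) = sqrt((14 - 7*25) - 39/5) = sqrt((14 - 175) - 39/5) = sqrt(-161 - 39/5) = sqrt(-844/5) = 2*I*sqrt(1055)/5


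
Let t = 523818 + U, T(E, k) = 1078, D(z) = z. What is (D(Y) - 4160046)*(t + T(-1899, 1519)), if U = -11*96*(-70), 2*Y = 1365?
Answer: -2490693413616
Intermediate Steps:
Y = 1365/2 (Y = (½)*1365 = 1365/2 ≈ 682.50)
U = 73920 (U = -1056*(-70) = 73920)
t = 597738 (t = 523818 + 73920 = 597738)
(D(Y) - 4160046)*(t + T(-1899, 1519)) = (1365/2 - 4160046)*(597738 + 1078) = -8318727/2*598816 = -2490693413616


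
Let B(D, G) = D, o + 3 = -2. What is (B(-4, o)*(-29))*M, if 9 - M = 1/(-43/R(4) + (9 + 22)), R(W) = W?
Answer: 84100/81 ≈ 1038.3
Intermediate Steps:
o = -5 (o = -3 - 2 = -5)
M = 725/81 (M = 9 - 1/(-43/4 + (9 + 22)) = 9 - 1/(-43*¼ + 31) = 9 - 1/(-43/4 + 31) = 9 - 1/81/4 = 9 - 1*4/81 = 9 - 4/81 = 725/81 ≈ 8.9506)
(B(-4, o)*(-29))*M = -4*(-29)*(725/81) = 116*(725/81) = 84100/81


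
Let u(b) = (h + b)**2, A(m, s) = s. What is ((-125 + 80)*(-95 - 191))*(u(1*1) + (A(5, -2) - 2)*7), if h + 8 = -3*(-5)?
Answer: 463320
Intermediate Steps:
h = 7 (h = -8 - 3*(-5) = -8 + 15 = 7)
u(b) = (7 + b)**2
((-125 + 80)*(-95 - 191))*(u(1*1) + (A(5, -2) - 2)*7) = ((-125 + 80)*(-95 - 191))*((7 + 1*1)**2 + (-2 - 2)*7) = (-45*(-286))*((7 + 1)**2 - 4*7) = 12870*(8**2 - 28) = 12870*(64 - 28) = 12870*36 = 463320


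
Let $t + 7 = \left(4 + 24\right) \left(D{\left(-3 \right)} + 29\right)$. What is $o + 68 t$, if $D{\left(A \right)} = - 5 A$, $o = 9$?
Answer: $83309$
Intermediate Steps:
$t = 1225$ ($t = -7 + \left(4 + 24\right) \left(\left(-5\right) \left(-3\right) + 29\right) = -7 + 28 \left(15 + 29\right) = -7 + 28 \cdot 44 = -7 + 1232 = 1225$)
$o + 68 t = 9 + 68 \cdot 1225 = 9 + 83300 = 83309$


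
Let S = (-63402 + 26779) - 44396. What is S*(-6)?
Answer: 486114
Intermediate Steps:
S = -81019 (S = -36623 - 44396 = -81019)
S*(-6) = -81019*(-6) = 486114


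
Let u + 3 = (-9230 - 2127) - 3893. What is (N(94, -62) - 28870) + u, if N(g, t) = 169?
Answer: -43954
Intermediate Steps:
u = -15253 (u = -3 + ((-9230 - 2127) - 3893) = -3 + (-11357 - 3893) = -3 - 15250 = -15253)
(N(94, -62) - 28870) + u = (169 - 28870) - 15253 = -28701 - 15253 = -43954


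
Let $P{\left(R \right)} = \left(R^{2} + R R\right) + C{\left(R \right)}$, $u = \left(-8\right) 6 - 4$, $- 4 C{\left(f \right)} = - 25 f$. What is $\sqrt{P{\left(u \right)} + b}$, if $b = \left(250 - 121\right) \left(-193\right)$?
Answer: $i \sqrt{19814} \approx 140.76 i$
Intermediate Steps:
$C{\left(f \right)} = \frac{25 f}{4}$ ($C{\left(f \right)} = - \frac{\left(-25\right) f}{4} = \frac{25 f}{4}$)
$u = -52$ ($u = -48 - 4 = -52$)
$b = -24897$ ($b = 129 \left(-193\right) = -24897$)
$P{\left(R \right)} = 2 R^{2} + \frac{25 R}{4}$ ($P{\left(R \right)} = \left(R^{2} + R R\right) + \frac{25 R}{4} = \left(R^{2} + R^{2}\right) + \frac{25 R}{4} = 2 R^{2} + \frac{25 R}{4}$)
$\sqrt{P{\left(u \right)} + b} = \sqrt{\frac{1}{4} \left(-52\right) \left(25 + 8 \left(-52\right)\right) - 24897} = \sqrt{\frac{1}{4} \left(-52\right) \left(25 - 416\right) - 24897} = \sqrt{\frac{1}{4} \left(-52\right) \left(-391\right) - 24897} = \sqrt{5083 - 24897} = \sqrt{-19814} = i \sqrt{19814}$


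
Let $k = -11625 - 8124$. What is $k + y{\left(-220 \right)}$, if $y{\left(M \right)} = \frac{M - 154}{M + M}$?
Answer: $- \frac{394963}{20} \approx -19748.0$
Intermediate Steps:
$y{\left(M \right)} = \frac{-154 + M}{2 M}$
$k = -19749$
$k + y{\left(-220 \right)} = -19749 + \frac{-154 - 220}{2 \left(-220\right)} = -19749 + \frac{1}{2} \left(- \frac{1}{220}\right) \left(-374\right) = -19749 + \frac{17}{20} = - \frac{394963}{20}$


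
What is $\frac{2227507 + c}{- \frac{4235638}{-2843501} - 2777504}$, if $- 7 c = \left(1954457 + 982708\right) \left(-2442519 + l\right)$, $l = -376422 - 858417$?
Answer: $- \frac{4387531305752847017}{7897831165866} \approx -5.5554 \cdot 10^{5}$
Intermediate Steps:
$l = -1234839$ ($l = -376422 - 858417 = -1234839$)
$c = 1543001030010$ ($c = - \frac{\left(1954457 + 982708\right) \left(-2442519 - 1234839\right)}{7} = - \frac{2937165 \left(-3677358\right)}{7} = \left(- \frac{1}{7}\right) \left(-10801007210070\right) = 1543001030010$)
$\frac{2227507 + c}{- \frac{4235638}{-2843501} - 2777504} = \frac{2227507 + 1543001030010}{- \frac{4235638}{-2843501} - 2777504} = \frac{1543003257517}{\left(-4235638\right) \left(- \frac{1}{2843501}\right) - 2777504} = \frac{1543003257517}{\frac{4235638}{2843501} - 2777504} = \frac{1543003257517}{- \frac{7897831165866}{2843501}} = 1543003257517 \left(- \frac{2843501}{7897831165866}\right) = - \frac{4387531305752847017}{7897831165866}$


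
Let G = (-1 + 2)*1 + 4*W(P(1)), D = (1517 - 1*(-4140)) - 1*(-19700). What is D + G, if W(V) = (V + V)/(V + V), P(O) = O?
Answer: 25362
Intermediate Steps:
W(V) = 1 (W(V) = (2*V)/((2*V)) = (2*V)*(1/(2*V)) = 1)
D = 25357 (D = (1517 + 4140) + 19700 = 5657 + 19700 = 25357)
G = 5 (G = (-1 + 2)*1 + 4*1 = 1*1 + 4 = 1 + 4 = 5)
D + G = 25357 + 5 = 25362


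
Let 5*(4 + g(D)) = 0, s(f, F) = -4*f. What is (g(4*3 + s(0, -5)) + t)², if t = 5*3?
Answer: 121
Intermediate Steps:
g(D) = -4 (g(D) = -4 + (⅕)*0 = -4 + 0 = -4)
t = 15
(g(4*3 + s(0, -5)) + t)² = (-4 + 15)² = 11² = 121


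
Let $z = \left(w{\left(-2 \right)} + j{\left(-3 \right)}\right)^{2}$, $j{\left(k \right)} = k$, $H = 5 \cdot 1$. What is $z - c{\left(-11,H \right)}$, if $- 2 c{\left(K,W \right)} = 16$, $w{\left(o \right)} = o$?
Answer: $33$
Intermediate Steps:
$H = 5$
$c{\left(K,W \right)} = -8$ ($c{\left(K,W \right)} = \left(- \frac{1}{2}\right) 16 = -8$)
$z = 25$ ($z = \left(-2 - 3\right)^{2} = \left(-5\right)^{2} = 25$)
$z - c{\left(-11,H \right)} = 25 - -8 = 25 + 8 = 33$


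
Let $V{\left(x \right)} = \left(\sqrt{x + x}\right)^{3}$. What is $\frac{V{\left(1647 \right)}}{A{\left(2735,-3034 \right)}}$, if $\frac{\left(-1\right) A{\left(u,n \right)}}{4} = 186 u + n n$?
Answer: $- \frac{4941 \sqrt{366}}{19427732} \approx -0.0048656$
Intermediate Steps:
$V{\left(x \right)} = 2 \sqrt{2} x^{\frac{3}{2}}$ ($V{\left(x \right)} = \left(\sqrt{2 x}\right)^{3} = \left(\sqrt{2} \sqrt{x}\right)^{3} = 2 \sqrt{2} x^{\frac{3}{2}}$)
$A{\left(u,n \right)} = - 744 u - 4 n^{2}$ ($A{\left(u,n \right)} = - 4 \left(186 u + n n\right) = - 4 \left(186 u + n^{2}\right) = - 4 \left(n^{2} + 186 u\right) = - 744 u - 4 n^{2}$)
$\frac{V{\left(1647 \right)}}{A{\left(2735,-3034 \right)}} = \frac{2 \sqrt{2} \cdot 1647^{\frac{3}{2}}}{\left(-744\right) 2735 - 4 \left(-3034\right)^{2}} = \frac{2 \sqrt{2} \cdot 4941 \sqrt{183}}{-2034840 - 36820624} = \frac{9882 \sqrt{366}}{-2034840 - 36820624} = \frac{9882 \sqrt{366}}{-38855464} = 9882 \sqrt{366} \left(- \frac{1}{38855464}\right) = - \frac{4941 \sqrt{366}}{19427732}$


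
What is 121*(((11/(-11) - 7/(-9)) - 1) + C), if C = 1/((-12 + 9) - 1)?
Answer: -6413/36 ≈ -178.14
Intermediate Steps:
C = -¼ (C = 1/(-3 - 1) = 1/(-4) = -¼ ≈ -0.25000)
121*(((11/(-11) - 7/(-9)) - 1) + C) = 121*(((11/(-11) - 7/(-9)) - 1) - ¼) = 121*(((11*(-1/11) - 7*(-⅑)) - 1) - ¼) = 121*(((-1 + 7/9) - 1) - ¼) = 121*((-2/9 - 1) - ¼) = 121*(-11/9 - ¼) = 121*(-53/36) = -6413/36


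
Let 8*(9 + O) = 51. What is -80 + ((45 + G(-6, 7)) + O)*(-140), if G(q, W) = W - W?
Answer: -12025/2 ≈ -6012.5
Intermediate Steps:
O = -21/8 (O = -9 + (⅛)*51 = -9 + 51/8 = -21/8 ≈ -2.6250)
G(q, W) = 0
-80 + ((45 + G(-6, 7)) + O)*(-140) = -80 + ((45 + 0) - 21/8)*(-140) = -80 + (45 - 21/8)*(-140) = -80 + (339/8)*(-140) = -80 - 11865/2 = -12025/2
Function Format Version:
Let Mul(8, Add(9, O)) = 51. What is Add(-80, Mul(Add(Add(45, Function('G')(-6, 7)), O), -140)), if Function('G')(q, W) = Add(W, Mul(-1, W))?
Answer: Rational(-12025, 2) ≈ -6012.5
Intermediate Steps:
O = Rational(-21, 8) (O = Add(-9, Mul(Rational(1, 8), 51)) = Add(-9, Rational(51, 8)) = Rational(-21, 8) ≈ -2.6250)
Function('G')(q, W) = 0
Add(-80, Mul(Add(Add(45, Function('G')(-6, 7)), O), -140)) = Add(-80, Mul(Add(Add(45, 0), Rational(-21, 8)), -140)) = Add(-80, Mul(Add(45, Rational(-21, 8)), -140)) = Add(-80, Mul(Rational(339, 8), -140)) = Add(-80, Rational(-11865, 2)) = Rational(-12025, 2)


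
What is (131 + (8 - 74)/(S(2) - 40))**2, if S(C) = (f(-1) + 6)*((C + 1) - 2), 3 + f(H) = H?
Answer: 6360484/361 ≈ 17619.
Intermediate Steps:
f(H) = -3 + H
S(C) = -2 + 2*C (S(C) = ((-3 - 1) + 6)*((C + 1) - 2) = (-4 + 6)*((1 + C) - 2) = 2*(-1 + C) = -2 + 2*C)
(131 + (8 - 74)/(S(2) - 40))**2 = (131 + (8 - 74)/((-2 + 2*2) - 40))**2 = (131 - 66/((-2 + 4) - 40))**2 = (131 - 66/(2 - 40))**2 = (131 - 66/(-38))**2 = (131 - 66*(-1/38))**2 = (131 + 33/19)**2 = (2522/19)**2 = 6360484/361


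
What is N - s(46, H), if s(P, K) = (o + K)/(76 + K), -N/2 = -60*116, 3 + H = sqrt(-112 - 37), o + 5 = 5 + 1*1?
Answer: 25417919/1826 - 25*I*sqrt(149)/1826 ≈ 13920.0 - 0.16712*I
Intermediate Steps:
o = 1 (o = -5 + (5 + 1*1) = -5 + (5 + 1) = -5 + 6 = 1)
H = -3 + I*sqrt(149) (H = -3 + sqrt(-112 - 37) = -3 + sqrt(-149) = -3 + I*sqrt(149) ≈ -3.0 + 12.207*I)
N = 13920 (N = -(-120)*116 = -2*(-6960) = 13920)
s(P, K) = (1 + K)/(76 + K)
N - s(46, H) = 13920 - (1 + (-3 + I*sqrt(149)))/(76 + (-3 + I*sqrt(149))) = 13920 - (-2 + I*sqrt(149))/(73 + I*sqrt(149))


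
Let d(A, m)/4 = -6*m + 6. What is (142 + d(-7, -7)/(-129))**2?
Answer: 36505764/1849 ≈ 19744.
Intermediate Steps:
d(A, m) = 24 - 24*m (d(A, m) = 4*(-6*m + 6) = 4*(6 - 6*m) = 24 - 24*m)
(142 + d(-7, -7)/(-129))**2 = (142 + (24 - 24*(-7))/(-129))**2 = (142 + (24 + 168)*(-1/129))**2 = (142 + 192*(-1/129))**2 = (142 - 64/43)**2 = (6042/43)**2 = 36505764/1849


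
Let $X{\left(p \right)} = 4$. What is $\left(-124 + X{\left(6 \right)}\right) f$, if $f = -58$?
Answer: $6960$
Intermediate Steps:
$\left(-124 + X{\left(6 \right)}\right) f = \left(-124 + 4\right) \left(-58\right) = \left(-120\right) \left(-58\right) = 6960$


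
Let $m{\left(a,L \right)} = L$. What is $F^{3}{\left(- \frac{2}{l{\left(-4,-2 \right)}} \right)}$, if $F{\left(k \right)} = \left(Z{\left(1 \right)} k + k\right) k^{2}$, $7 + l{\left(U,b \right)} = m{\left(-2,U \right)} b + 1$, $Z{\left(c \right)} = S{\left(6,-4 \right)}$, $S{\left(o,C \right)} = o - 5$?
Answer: $-8$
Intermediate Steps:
$S{\left(o,C \right)} = -5 + o$
$Z{\left(c \right)} = 1$ ($Z{\left(c \right)} = -5 + 6 = 1$)
$l{\left(U,b \right)} = -6 + U b$ ($l{\left(U,b \right)} = -7 + \left(U b + 1\right) = -7 + \left(1 + U b\right) = -6 + U b$)
$F{\left(k \right)} = 2 k^{3}$ ($F{\left(k \right)} = \left(1 k + k\right) k^{2} = \left(k + k\right) k^{2} = 2 k k^{2} = 2 k^{3}$)
$F^{3}{\left(- \frac{2}{l{\left(-4,-2 \right)}} \right)} = \left(2 \left(- \frac{2}{-6 - -8}\right)^{3}\right)^{3} = \left(2 \left(- \frac{2}{-6 + 8}\right)^{3}\right)^{3} = \left(2 \left(- \frac{2}{2}\right)^{3}\right)^{3} = \left(2 \left(\left(-2\right) \frac{1}{2}\right)^{3}\right)^{3} = \left(2 \left(-1\right)^{3}\right)^{3} = \left(2 \left(-1\right)\right)^{3} = \left(-2\right)^{3} = -8$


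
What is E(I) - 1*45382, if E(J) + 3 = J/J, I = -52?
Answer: -45384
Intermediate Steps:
E(J) = -2 (E(J) = -3 + J/J = -3 + 1 = -2)
E(I) - 1*45382 = -2 - 1*45382 = -2 - 45382 = -45384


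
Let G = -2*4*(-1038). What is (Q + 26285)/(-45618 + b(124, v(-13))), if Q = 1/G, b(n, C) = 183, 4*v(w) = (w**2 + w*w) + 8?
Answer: -218270641/377292240 ≈ -0.57852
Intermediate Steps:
G = 8304 (G = -8*(-1038) = 8304)
v(w) = 2 + w**2/2 (v(w) = ((w**2 + w*w) + 8)/4 = ((w**2 + w**2) + 8)/4 = (2*w**2 + 8)/4 = (8 + 2*w**2)/4 = 2 + w**2/2)
Q = 1/8304 ≈ 0.00012042
(Q + 26285)/(-45618 + b(124, v(-13))) = (1/8304 + 26285)/(-45618 + 183) = (218270641/8304)/(-45435) = (218270641/8304)*(-1/45435) = -218270641/377292240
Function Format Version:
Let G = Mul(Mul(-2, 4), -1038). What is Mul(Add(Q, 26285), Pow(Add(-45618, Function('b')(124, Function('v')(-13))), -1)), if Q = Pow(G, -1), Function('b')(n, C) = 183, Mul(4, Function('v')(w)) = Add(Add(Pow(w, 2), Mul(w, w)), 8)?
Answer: Rational(-218270641, 377292240) ≈ -0.57852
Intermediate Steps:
G = 8304 (G = Mul(-8, -1038) = 8304)
Function('v')(w) = Add(2, Mul(Rational(1, 2), Pow(w, 2))) (Function('v')(w) = Mul(Rational(1, 4), Add(Add(Pow(w, 2), Mul(w, w)), 8)) = Mul(Rational(1, 4), Add(Add(Pow(w, 2), Pow(w, 2)), 8)) = Mul(Rational(1, 4), Add(Mul(2, Pow(w, 2)), 8)) = Mul(Rational(1, 4), Add(8, Mul(2, Pow(w, 2)))) = Add(2, Mul(Rational(1, 2), Pow(w, 2))))
Q = Rational(1, 8304) (Q = Pow(8304, -1) = Rational(1, 8304) ≈ 0.00012042)
Mul(Add(Q, 26285), Pow(Add(-45618, Function('b')(124, Function('v')(-13))), -1)) = Mul(Add(Rational(1, 8304), 26285), Pow(Add(-45618, 183), -1)) = Mul(Rational(218270641, 8304), Pow(-45435, -1)) = Mul(Rational(218270641, 8304), Rational(-1, 45435)) = Rational(-218270641, 377292240)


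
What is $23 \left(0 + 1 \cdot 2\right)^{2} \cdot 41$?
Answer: $3772$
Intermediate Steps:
$23 \left(0 + 1 \cdot 2\right)^{2} \cdot 41 = 23 \left(0 + 2\right)^{2} \cdot 41 = 23 \cdot 2^{2} \cdot 41 = 23 \cdot 4 \cdot 41 = 92 \cdot 41 = 3772$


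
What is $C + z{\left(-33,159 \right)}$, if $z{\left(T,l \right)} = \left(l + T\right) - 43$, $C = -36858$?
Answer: $-36775$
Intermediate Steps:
$z{\left(T,l \right)} = -43 + T + l$ ($z{\left(T,l \right)} = \left(T + l\right) - 43 = -43 + T + l$)
$C + z{\left(-33,159 \right)} = -36858 - -83 = -36858 + 83 = -36775$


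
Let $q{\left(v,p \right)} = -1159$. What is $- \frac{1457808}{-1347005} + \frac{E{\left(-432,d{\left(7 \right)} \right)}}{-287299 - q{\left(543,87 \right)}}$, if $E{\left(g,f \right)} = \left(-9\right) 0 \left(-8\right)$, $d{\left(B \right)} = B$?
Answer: $\frac{132528}{122455} \approx 1.0823$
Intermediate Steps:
$E{\left(g,f \right)} = 0$ ($E{\left(g,f \right)} = 0 \left(-8\right) = 0$)
$- \frac{1457808}{-1347005} + \frac{E{\left(-432,d{\left(7 \right)} \right)}}{-287299 - q{\left(543,87 \right)}} = - \frac{1457808}{-1347005} + \frac{0}{-287299 - -1159} = \left(-1457808\right) \left(- \frac{1}{1347005}\right) + \frac{0}{-287299 + 1159} = \frac{132528}{122455} + \frac{0}{-286140} = \frac{132528}{122455} + 0 \left(- \frac{1}{286140}\right) = \frac{132528}{122455} + 0 = \frac{132528}{122455}$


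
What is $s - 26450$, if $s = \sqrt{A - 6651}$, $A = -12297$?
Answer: $-26450 + 2 i \sqrt{4737} \approx -26450.0 + 137.65 i$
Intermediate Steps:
$s = 2 i \sqrt{4737}$ ($s = \sqrt{-12297 - 6651} = \sqrt{-18948} = 2 i \sqrt{4737} \approx 137.65 i$)
$s - 26450 = 2 i \sqrt{4737} - 26450 = -26450 + 2 i \sqrt{4737}$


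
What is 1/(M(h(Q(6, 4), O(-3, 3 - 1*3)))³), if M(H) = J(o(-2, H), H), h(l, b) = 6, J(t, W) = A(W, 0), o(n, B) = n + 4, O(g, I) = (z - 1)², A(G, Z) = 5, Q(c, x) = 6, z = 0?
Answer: 1/125 ≈ 0.0080000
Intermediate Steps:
O(g, I) = 1 (O(g, I) = (0 - 1)² = (-1)² = 1)
o(n, B) = 4 + n
J(t, W) = 5
M(H) = 5
1/(M(h(Q(6, 4), O(-3, 3 - 1*3)))³) = 1/(5³) = 1/125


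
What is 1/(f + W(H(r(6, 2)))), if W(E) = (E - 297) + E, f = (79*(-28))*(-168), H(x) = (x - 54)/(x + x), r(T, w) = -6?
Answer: 1/371329 ≈ 2.6930e-6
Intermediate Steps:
H(x) = (-54 + x)/(2*x) (H(x) = (-54 + x)/((2*x)) = (-54 + x)*(1/(2*x)) = (-54 + x)/(2*x))
f = 371616 (f = -2212*(-168) = 371616)
W(E) = -297 + 2*E (W(E) = (-297 + E) + E = -297 + 2*E)
1/(f + W(H(r(6, 2)))) = 1/(371616 + (-297 + 2*((1/2)*(-54 - 6)/(-6)))) = 1/(371616 + (-297 + 2*((1/2)*(-1/6)*(-60)))) = 1/(371616 + (-297 + 2*5)) = 1/(371616 + (-297 + 10)) = 1/(371616 - 287) = 1/371329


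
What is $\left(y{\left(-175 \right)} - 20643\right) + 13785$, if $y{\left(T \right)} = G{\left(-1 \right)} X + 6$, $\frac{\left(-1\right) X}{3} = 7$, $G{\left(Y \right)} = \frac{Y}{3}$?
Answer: $-6845$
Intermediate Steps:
$G{\left(Y \right)} = \frac{Y}{3}$ ($G{\left(Y \right)} = Y \frac{1}{3} = \frac{Y}{3}$)
$X = -21$ ($X = \left(-3\right) 7 = -21$)
$y{\left(T \right)} = 13$ ($y{\left(T \right)} = \frac{1}{3} \left(-1\right) \left(-21\right) + 6 = \left(- \frac{1}{3}\right) \left(-21\right) + 6 = 7 + 6 = 13$)
$\left(y{\left(-175 \right)} - 20643\right) + 13785 = \left(13 - 20643\right) + 13785 = -20630 + 13785 = -6845$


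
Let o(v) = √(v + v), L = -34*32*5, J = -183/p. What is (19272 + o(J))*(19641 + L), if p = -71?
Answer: 273681672 + 14201*√25986/71 ≈ 2.7371e+8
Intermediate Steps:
J = 183/71 (J = -183/(-71) = -183*(-1/71) = 183/71 ≈ 2.5775)
L = -5440 (L = -1088*5 = -5440)
o(v) = √2*√v (o(v) = √(2*v) = √2*√v)
(19272 + o(J))*(19641 + L) = (19272 + √2*√(183/71))*(19641 - 5440) = (19272 + √2*(√12993/71))*14201 = (19272 + √25986/71)*14201 = 273681672 + 14201*√25986/71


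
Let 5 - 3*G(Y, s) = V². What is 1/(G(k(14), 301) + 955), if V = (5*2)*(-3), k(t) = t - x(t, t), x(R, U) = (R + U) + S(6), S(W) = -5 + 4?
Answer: 3/1970 ≈ 0.0015228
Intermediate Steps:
S(W) = -1
x(R, U) = -1 + R + U (x(R, U) = (R + U) - 1 = -1 + R + U)
k(t) = 1 - t (k(t) = t - (-1 + t + t) = t - (-1 + 2*t) = t + (1 - 2*t) = 1 - t)
V = -30 (V = 10*(-3) = -30)
G(Y, s) = -895/3 (G(Y, s) = 5/3 - ⅓*(-30)² = 5/3 - ⅓*900 = 5/3 - 300 = -895/3)
1/(G(k(14), 301) + 955) = 1/(-895/3 + 955) = 1/(1970/3) = 3/1970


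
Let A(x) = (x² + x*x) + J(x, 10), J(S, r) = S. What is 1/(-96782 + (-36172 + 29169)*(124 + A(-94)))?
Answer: -1/124063888 ≈ -8.0604e-9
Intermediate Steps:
A(x) = x + 2*x² (A(x) = (x² + x*x) + x = (x² + x²) + x = 2*x² + x = x + 2*x²)
1/(-96782 + (-36172 + 29169)*(124 + A(-94))) = 1/(-96782 + (-36172 + 29169)*(124 - 94*(1 + 2*(-94)))) = 1/(-96782 - 7003*(124 - 94*(1 - 188))) = 1/(-96782 - 7003*(124 - 94*(-187))) = 1/(-96782 - 7003*(124 + 17578)) = 1/(-96782 - 7003*17702) = 1/(-96782 - 123967106) = 1/(-124063888) = -1/124063888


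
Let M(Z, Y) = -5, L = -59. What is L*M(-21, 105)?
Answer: 295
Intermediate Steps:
L*M(-21, 105) = -59*(-5) = 295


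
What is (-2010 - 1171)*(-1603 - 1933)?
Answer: 11248016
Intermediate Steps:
(-2010 - 1171)*(-1603 - 1933) = -3181*(-3536) = 11248016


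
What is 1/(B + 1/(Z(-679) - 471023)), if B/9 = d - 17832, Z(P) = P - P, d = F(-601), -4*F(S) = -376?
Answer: -471023/75195053767 ≈ -6.2640e-6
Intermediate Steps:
F(S) = 94 (F(S) = -1/4*(-376) = 94)
d = 94
Z(P) = 0
B = -159642 (B = 9*(94 - 17832) = 9*(-17738) = -159642)
1/(B + 1/(Z(-679) - 471023)) = 1/(-159642 + 1/(0 - 471023)) = 1/(-159642 + 1/(-471023)) = 1/(-159642 - 1/471023) = 1/(-75195053767/471023) = -471023/75195053767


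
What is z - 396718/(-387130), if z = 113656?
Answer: 22000021999/193565 ≈ 1.1366e+5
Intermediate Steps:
z - 396718/(-387130) = 113656 - 396718/(-387130) = 113656 - 396718*(-1)/387130 = 113656 - 1*(-198359/193565) = 113656 + 198359/193565 = 22000021999/193565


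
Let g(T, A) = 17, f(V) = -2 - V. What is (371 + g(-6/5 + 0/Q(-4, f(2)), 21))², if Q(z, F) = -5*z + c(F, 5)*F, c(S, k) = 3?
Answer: 150544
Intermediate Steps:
Q(z, F) = -5*z + 3*F
(371 + g(-6/5 + 0/Q(-4, f(2)), 21))² = (371 + 17)² = 388² = 150544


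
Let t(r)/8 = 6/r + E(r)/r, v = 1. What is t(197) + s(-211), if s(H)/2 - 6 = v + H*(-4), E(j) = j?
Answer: 336918/197 ≈ 1710.2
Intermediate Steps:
s(H) = 14 - 8*H (s(H) = 12 + 2*(1 + H*(-4)) = 12 + 2*(1 - 4*H) = 12 + (2 - 8*H) = 14 - 8*H)
t(r) = 8 + 48/r (t(r) = 8*(6/r + r/r) = 8*(6/r + 1) = 8*(1 + 6/r) = 8 + 48/r)
t(197) + s(-211) = (8 + 48/197) + (14 - 8*(-211)) = (8 + 48*(1/197)) + (14 + 1688) = (8 + 48/197) + 1702 = 1624/197 + 1702 = 336918/197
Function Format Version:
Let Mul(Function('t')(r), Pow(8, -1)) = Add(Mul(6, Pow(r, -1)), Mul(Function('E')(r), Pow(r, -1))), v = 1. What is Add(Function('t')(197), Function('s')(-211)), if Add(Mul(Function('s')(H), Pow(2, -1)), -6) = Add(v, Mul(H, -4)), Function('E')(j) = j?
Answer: Rational(336918, 197) ≈ 1710.2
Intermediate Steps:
Function('s')(H) = Add(14, Mul(-8, H)) (Function('s')(H) = Add(12, Mul(2, Add(1, Mul(H, -4)))) = Add(12, Mul(2, Add(1, Mul(-4, H)))) = Add(12, Add(2, Mul(-8, H))) = Add(14, Mul(-8, H)))
Function('t')(r) = Add(8, Mul(48, Pow(r, -1))) (Function('t')(r) = Mul(8, Add(Mul(6, Pow(r, -1)), Mul(r, Pow(r, -1)))) = Mul(8, Add(Mul(6, Pow(r, -1)), 1)) = Mul(8, Add(1, Mul(6, Pow(r, -1)))) = Add(8, Mul(48, Pow(r, -1))))
Add(Function('t')(197), Function('s')(-211)) = Add(Add(8, Mul(48, Pow(197, -1))), Add(14, Mul(-8, -211))) = Add(Add(8, Mul(48, Rational(1, 197))), Add(14, 1688)) = Add(Add(8, Rational(48, 197)), 1702) = Add(Rational(1624, 197), 1702) = Rational(336918, 197)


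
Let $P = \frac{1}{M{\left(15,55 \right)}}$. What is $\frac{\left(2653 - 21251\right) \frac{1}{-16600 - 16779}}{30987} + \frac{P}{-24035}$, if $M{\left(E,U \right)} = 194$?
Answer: $\frac{7789477577}{438435816293970} \approx 1.7767 \cdot 10^{-5}$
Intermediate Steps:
$P = \frac{1}{194} \approx 0.0051546$
$\frac{\left(2653 - 21251\right) \frac{1}{-16600 - 16779}}{30987} + \frac{P}{-24035} = \frac{\left(2653 - 21251\right) \frac{1}{-16600 - 16779}}{30987} + \frac{1}{194 \left(-24035\right)} = - \frac{18598}{-33379} \cdot \frac{1}{30987} + \frac{1}{194} \left(- \frac{1}{24035}\right) = \left(-18598\right) \left(- \frac{1}{33379}\right) \frac{1}{30987} - \frac{1}{4662790} = \frac{18598}{33379} \cdot \frac{1}{30987} - \frac{1}{4662790} = \frac{18598}{1034315073} - \frac{1}{4662790} = \frac{7789477577}{438435816293970}$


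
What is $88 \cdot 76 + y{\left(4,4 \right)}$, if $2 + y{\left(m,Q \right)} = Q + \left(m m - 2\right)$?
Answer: $6704$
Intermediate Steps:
$y{\left(m,Q \right)} = -4 + Q + m^{2}$ ($y{\left(m,Q \right)} = -2 + \left(Q + \left(m m - 2\right)\right) = -2 + \left(Q + \left(m^{2} - 2\right)\right) = -2 + \left(Q + \left(-2 + m^{2}\right)\right) = -2 + \left(-2 + Q + m^{2}\right) = -4 + Q + m^{2}$)
$88 \cdot 76 + y{\left(4,4 \right)} = 88 \cdot 76 + \left(-4 + 4 + 4^{2}\right) = 6688 + \left(-4 + 4 + 16\right) = 6688 + 16 = 6704$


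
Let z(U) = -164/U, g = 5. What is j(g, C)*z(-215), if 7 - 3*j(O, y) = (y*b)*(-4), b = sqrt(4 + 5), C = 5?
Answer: 10988/645 ≈ 17.036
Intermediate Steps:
b = 3 (b = sqrt(9) = 3)
j(O, y) = 7/3 + 4*y (j(O, y) = 7/3 - y*3*(-4)/3 = 7/3 - 3*y*(-4)/3 = 7/3 - (-4)*y = 7/3 + 4*y)
j(g, C)*z(-215) = (7/3 + 4*5)*(-164/(-215)) = (7/3 + 20)*(-164*(-1/215)) = (67/3)*(164/215) = 10988/645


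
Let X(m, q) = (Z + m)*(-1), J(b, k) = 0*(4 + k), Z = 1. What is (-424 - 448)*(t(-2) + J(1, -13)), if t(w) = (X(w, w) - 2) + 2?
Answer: -872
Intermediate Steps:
J(b, k) = 0
X(m, q) = -1 - m (X(m, q) = (1 + m)*(-1) = -1 - m)
t(w) = -1 - w (t(w) = ((-1 - w) - 2) + 2 = (-3 - w) + 2 = -1 - w)
(-424 - 448)*(t(-2) + J(1, -13)) = (-424 - 448)*((-1 - 1*(-2)) + 0) = -872*((-1 + 2) + 0) = -872*(1 + 0) = -872*1 = -872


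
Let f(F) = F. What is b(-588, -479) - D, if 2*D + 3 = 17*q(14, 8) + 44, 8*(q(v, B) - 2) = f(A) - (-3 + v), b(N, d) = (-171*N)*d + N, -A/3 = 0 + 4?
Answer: -770609489/16 ≈ -4.8163e+7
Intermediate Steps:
A = -12 (A = -3*(0 + 4) = -3*4 = -12)
b(N, d) = N - 171*N*d (b(N, d) = -171*N*d + N = N - 171*N*d)
q(v, B) = 7/8 - v/8 (q(v, B) = 2 + (-12 - (-3 + v))/8 = 2 + (-12 + (3 - v))/8 = 2 + (-9 - v)/8 = 2 + (-9/8 - v/8) = 7/8 - v/8)
D = 209/16 (D = -3/2 + (17*(7/8 - 1/8*14) + 44)/2 = -3/2 + (17*(7/8 - 7/4) + 44)/2 = -3/2 + (17*(-7/8) + 44)/2 = -3/2 + (-119/8 + 44)/2 = -3/2 + (1/2)*(233/8) = -3/2 + 233/16 = 209/16 ≈ 13.063)
b(-588, -479) - D = -588*(1 - 171*(-479)) - 1*209/16 = -588*(1 + 81909) - 209/16 = -588*81910 - 209/16 = -48163080 - 209/16 = -770609489/16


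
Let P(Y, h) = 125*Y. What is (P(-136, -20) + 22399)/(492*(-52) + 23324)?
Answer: -5399/2260 ≈ -2.3889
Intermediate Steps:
(P(-136, -20) + 22399)/(492*(-52) + 23324) = (125*(-136) + 22399)/(492*(-52) + 23324) = (-17000 + 22399)/(-25584 + 23324) = 5399/(-2260) = 5399*(-1/2260) = -5399/2260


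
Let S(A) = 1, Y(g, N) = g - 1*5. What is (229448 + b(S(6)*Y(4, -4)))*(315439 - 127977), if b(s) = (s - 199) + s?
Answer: 42975101114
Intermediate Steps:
Y(g, N) = -5 + g (Y(g, N) = g - 5 = -5 + g)
b(s) = -199 + 2*s (b(s) = (-199 + s) + s = -199 + 2*s)
(229448 + b(S(6)*Y(4, -4)))*(315439 - 127977) = (229448 + (-199 + 2*(1*(-5 + 4))))*(315439 - 127977) = (229448 + (-199 + 2*(1*(-1))))*187462 = (229448 + (-199 + 2*(-1)))*187462 = (229448 + (-199 - 2))*187462 = (229448 - 201)*187462 = 229247*187462 = 42975101114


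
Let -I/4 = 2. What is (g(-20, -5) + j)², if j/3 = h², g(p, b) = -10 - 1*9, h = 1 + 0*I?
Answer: 256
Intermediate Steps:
I = -8 (I = -4*2 = -8)
h = 1 (h = 1 + 0*(-8) = 1 + 0 = 1)
g(p, b) = -19 (g(p, b) = -10 - 9 = -19)
j = 3 (j = 3*1² = 3*1 = 3)
(g(-20, -5) + j)² = (-19 + 3)² = (-16)² = 256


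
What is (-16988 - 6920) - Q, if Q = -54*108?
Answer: -18076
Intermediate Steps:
Q = -5832
(-16988 - 6920) - Q = (-16988 - 6920) - 1*(-5832) = -23908 + 5832 = -18076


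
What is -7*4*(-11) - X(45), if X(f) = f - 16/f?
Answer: 11851/45 ≈ 263.36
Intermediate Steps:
-7*4*(-11) - X(45) = -7*4*(-11) - (45 - 16/45) = -28*(-11) - (45 - 16*1/45) = 308 - (45 - 16/45) = 308 - 1*2009/45 = 308 - 2009/45 = 11851/45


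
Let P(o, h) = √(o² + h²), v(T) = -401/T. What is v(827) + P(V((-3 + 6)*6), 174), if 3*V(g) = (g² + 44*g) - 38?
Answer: -401/827 + 2*√358642/3 ≈ 398.76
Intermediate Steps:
V(g) = -38/3 + g²/3 + 44*g/3 (V(g) = ((g² + 44*g) - 38)/3 = (-38 + g² + 44*g)/3 = -38/3 + g²/3 + 44*g/3)
P(o, h) = √(h² + o²)
v(827) + P(V((-3 + 6)*6), 174) = -401/827 + √(174² + (-38/3 + ((-3 + 6)*6)²/3 + 44*((-3 + 6)*6)/3)²) = -401*1/827 + √(30276 + (-38/3 + (3*6)²/3 + 44*(3*6)/3)²) = -401/827 + √(30276 + (-38/3 + (⅓)*18² + (44/3)*18)²) = -401/827 + √(30276 + (-38/3 + (⅓)*324 + 264)²) = -401/827 + √(30276 + (-38/3 + 108 + 264)²) = -401/827 + √(30276 + (1078/3)²) = -401/827 + √(30276 + 1162084/9) = -401/827 + √(1434568/9) = -401/827 + 2*√358642/3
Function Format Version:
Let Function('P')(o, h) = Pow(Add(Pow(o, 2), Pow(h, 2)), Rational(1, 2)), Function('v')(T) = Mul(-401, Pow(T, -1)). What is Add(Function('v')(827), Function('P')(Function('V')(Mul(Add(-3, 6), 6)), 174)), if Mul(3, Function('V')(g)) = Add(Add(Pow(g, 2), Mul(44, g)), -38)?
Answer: Add(Rational(-401, 827), Mul(Rational(2, 3), Pow(358642, Rational(1, 2)))) ≈ 398.76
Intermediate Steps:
Function('V')(g) = Add(Rational(-38, 3), Mul(Rational(1, 3), Pow(g, 2)), Mul(Rational(44, 3), g)) (Function('V')(g) = Mul(Rational(1, 3), Add(Add(Pow(g, 2), Mul(44, g)), -38)) = Mul(Rational(1, 3), Add(-38, Pow(g, 2), Mul(44, g))) = Add(Rational(-38, 3), Mul(Rational(1, 3), Pow(g, 2)), Mul(Rational(44, 3), g)))
Function('P')(o, h) = Pow(Add(Pow(h, 2), Pow(o, 2)), Rational(1, 2))
Add(Function('v')(827), Function('P')(Function('V')(Mul(Add(-3, 6), 6)), 174)) = Add(Mul(-401, Pow(827, -1)), Pow(Add(Pow(174, 2), Pow(Add(Rational(-38, 3), Mul(Rational(1, 3), Pow(Mul(Add(-3, 6), 6), 2)), Mul(Rational(44, 3), Mul(Add(-3, 6), 6))), 2)), Rational(1, 2))) = Add(Mul(-401, Rational(1, 827)), Pow(Add(30276, Pow(Add(Rational(-38, 3), Mul(Rational(1, 3), Pow(Mul(3, 6), 2)), Mul(Rational(44, 3), Mul(3, 6))), 2)), Rational(1, 2))) = Add(Rational(-401, 827), Pow(Add(30276, Pow(Add(Rational(-38, 3), Mul(Rational(1, 3), Pow(18, 2)), Mul(Rational(44, 3), 18)), 2)), Rational(1, 2))) = Add(Rational(-401, 827), Pow(Add(30276, Pow(Add(Rational(-38, 3), Mul(Rational(1, 3), 324), 264), 2)), Rational(1, 2))) = Add(Rational(-401, 827), Pow(Add(30276, Pow(Add(Rational(-38, 3), 108, 264), 2)), Rational(1, 2))) = Add(Rational(-401, 827), Pow(Add(30276, Pow(Rational(1078, 3), 2)), Rational(1, 2))) = Add(Rational(-401, 827), Pow(Add(30276, Rational(1162084, 9)), Rational(1, 2))) = Add(Rational(-401, 827), Pow(Rational(1434568, 9), Rational(1, 2))) = Add(Rational(-401, 827), Mul(Rational(2, 3), Pow(358642, Rational(1, 2))))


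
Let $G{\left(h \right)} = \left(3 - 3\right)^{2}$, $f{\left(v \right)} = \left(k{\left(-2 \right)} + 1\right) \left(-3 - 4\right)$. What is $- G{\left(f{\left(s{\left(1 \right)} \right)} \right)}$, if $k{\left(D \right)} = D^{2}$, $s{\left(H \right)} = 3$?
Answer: $0$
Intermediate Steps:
$f{\left(v \right)} = -35$ ($f{\left(v \right)} = \left(\left(-2\right)^{2} + 1\right) \left(-3 - 4\right) = \left(4 + 1\right) \left(-7\right) = 5 \left(-7\right) = -35$)
$G{\left(h \right)} = 0$ ($G{\left(h \right)} = 0^{2} = 0$)
$- G{\left(f{\left(s{\left(1 \right)} \right)} \right)} = \left(-1\right) 0 = 0$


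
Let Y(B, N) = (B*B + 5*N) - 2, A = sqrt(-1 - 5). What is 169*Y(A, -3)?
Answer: -3887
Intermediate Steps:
A = I*sqrt(6) (A = sqrt(-6) = I*sqrt(6) ≈ 2.4495*I)
Y(B, N) = -2 + B**2 + 5*N (Y(B, N) = (B**2 + 5*N) - 2 = -2 + B**2 + 5*N)
169*Y(A, -3) = 169*(-2 + (I*sqrt(6))**2 + 5*(-3)) = 169*(-2 - 6 - 15) = 169*(-23) = -3887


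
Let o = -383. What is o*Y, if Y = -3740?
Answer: 1432420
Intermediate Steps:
o*Y = -383*(-3740) = 1432420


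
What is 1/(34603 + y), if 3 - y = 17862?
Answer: 1/16744 ≈ 5.9723e-5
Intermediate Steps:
y = -17859 (y = 3 - 1*17862 = 3 - 17862 = -17859)
1/(34603 + y) = 1/(34603 - 17859) = 1/16744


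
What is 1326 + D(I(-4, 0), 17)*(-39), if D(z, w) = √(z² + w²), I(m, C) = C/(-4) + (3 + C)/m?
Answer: 1326 - 39*√4633/4 ≈ 662.36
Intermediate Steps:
I(m, C) = -C/4 + (3 + C)/m (I(m, C) = C*(-¼) + (3 + C)/m = -C/4 + (3 + C)/m)
D(z, w) = √(w² + z²)
1326 + D(I(-4, 0), 17)*(-39) = 1326 + √(17² + ((3 + 0 - ¼*0*(-4))/(-4))²)*(-39) = 1326 + √(289 + (-(3 + 0 + 0)/4)²)*(-39) = 1326 + √(289 + (-¼*3)²)*(-39) = 1326 + √(289 + (-¾)²)*(-39) = 1326 + √(289 + 9/16)*(-39) = 1326 + √(4633/16)*(-39) = 1326 + (√4633/4)*(-39) = 1326 - 39*√4633/4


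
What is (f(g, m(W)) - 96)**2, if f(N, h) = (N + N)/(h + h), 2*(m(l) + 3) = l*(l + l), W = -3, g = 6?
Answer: 9025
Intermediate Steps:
m(l) = -3 + l**2 (m(l) = -3 + (l*(l + l))/2 = -3 + (l*(2*l))/2 = -3 + (2*l**2)/2 = -3 + l**2)
f(N, h) = N/h (f(N, h) = (2*N)/((2*h)) = (2*N)*(1/(2*h)) = N/h)
(f(g, m(W)) - 96)**2 = (6/(-3 + (-3)**2) - 96)**2 = (6/(-3 + 9) - 96)**2 = (6/6 - 96)**2 = (6*(1/6) - 96)**2 = (1 - 96)**2 = (-95)**2 = 9025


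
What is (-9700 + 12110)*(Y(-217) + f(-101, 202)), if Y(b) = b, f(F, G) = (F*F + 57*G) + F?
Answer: 51566770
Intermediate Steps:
f(F, G) = F + F² + 57*G (f(F, G) = (F² + 57*G) + F = F + F² + 57*G)
(-9700 + 12110)*(Y(-217) + f(-101, 202)) = (-9700 + 12110)*(-217 + (-101 + (-101)² + 57*202)) = 2410*(-217 + (-101 + 10201 + 11514)) = 2410*(-217 + 21614) = 2410*21397 = 51566770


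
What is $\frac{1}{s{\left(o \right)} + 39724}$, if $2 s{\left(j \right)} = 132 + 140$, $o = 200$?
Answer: $\frac{1}{39860} \approx 2.5088 \cdot 10^{-5}$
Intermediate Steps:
$s{\left(j \right)} = 136$ ($s{\left(j \right)} = \frac{132 + 140}{2} = \frac{1}{2} \cdot 272 = 136$)
$\frac{1}{s{\left(o \right)} + 39724} = \frac{1}{136 + 39724} = \frac{1}{39860}$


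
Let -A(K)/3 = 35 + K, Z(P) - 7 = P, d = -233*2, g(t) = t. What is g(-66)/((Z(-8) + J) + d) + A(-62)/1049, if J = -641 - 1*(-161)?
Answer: 145941/993403 ≈ 0.14691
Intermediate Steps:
d = -466
Z(P) = 7 + P
J = -480 (J = -641 + 161 = -480)
A(K) = -105 - 3*K (A(K) = -3*(35 + K) = -105 - 3*K)
g(-66)/((Z(-8) + J) + d) + A(-62)/1049 = -66/(((7 - 8) - 480) - 466) + (-105 - 3*(-62))/1049 = -66/((-1 - 480) - 466) + (-105 + 186)*(1/1049) = -66/(-481 - 466) + 81*(1/1049) = -66/(-947) + 81/1049 = -66*(-1/947) + 81/1049 = 66/947 + 81/1049 = 145941/993403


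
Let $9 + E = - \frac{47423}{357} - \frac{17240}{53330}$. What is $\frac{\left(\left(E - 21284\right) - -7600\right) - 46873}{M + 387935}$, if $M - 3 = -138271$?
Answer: $- \frac{115563978973}{475336257627} \approx -0.24312$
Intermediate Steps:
$E = - \frac{270657256}{1903881}$ ($E = -9 - \left(\frac{1724}{5333} + \frac{47423}{357}\right) = -9 - \frac{253522327}{1903881} = - \frac{270657256}{1903881} \approx -142.16$)
$M = -138268$ ($M = 3 - 138271 = -138268$)
$\frac{\left(\left(E - 21284\right) - -7600\right) - 46873}{M + 387935} = \frac{\left(\left(- \frac{270657256}{1903881} - 21284\right) - -7600\right) - 46873}{-138268 + 387935} = \frac{\left(\left(- \frac{270657256}{1903881} - 21284\right) + 7600\right) - 46873}{249667} = \left(\left(- \frac{40792860460}{1903881} + 7600\right) - 46873\right) \frac{1}{249667} = \left(- \frac{26323364860}{1903881} - 46873\right) \frac{1}{249667} = \left(- \frac{115563978973}{1903881}\right) \frac{1}{249667} = - \frac{115563978973}{475336257627}$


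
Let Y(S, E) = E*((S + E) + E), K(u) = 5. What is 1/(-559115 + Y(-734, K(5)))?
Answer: -1/562735 ≈ -1.7770e-6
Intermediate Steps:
Y(S, E) = E*(S + 2*E) (Y(S, E) = E*((E + S) + E) = E*(S + 2*E))
1/(-559115 + Y(-734, K(5))) = 1/(-559115 + 5*(-734 + 2*5)) = 1/(-559115 + 5*(-734 + 10)) = 1/(-559115 + 5*(-724)) = 1/(-559115 - 3620) = 1/(-562735) = -1/562735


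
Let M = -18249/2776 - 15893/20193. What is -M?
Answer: 412621025/56055768 ≈ 7.3609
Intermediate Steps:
M = -412621025/56055768 (M = -18249*1/2776 - 15893*1/20193 = -18249/2776 - 15893/20193 = -412621025/56055768 ≈ -7.3609)
-M = -1*(-412621025/56055768) = 412621025/56055768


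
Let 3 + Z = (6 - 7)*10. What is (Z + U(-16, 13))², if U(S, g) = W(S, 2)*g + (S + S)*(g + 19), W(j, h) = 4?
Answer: 970225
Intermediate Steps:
U(S, g) = 4*g + 2*S*(19 + g) (U(S, g) = 4*g + (S + S)*(g + 19) = 4*g + (2*S)*(19 + g) = 4*g + 2*S*(19 + g))
Z = -13 (Z = -3 + (6 - 7)*10 = -3 - 1*10 = -3 - 10 = -13)
(Z + U(-16, 13))² = (-13 + (4*13 + 38*(-16) + 2*(-16)*13))² = (-13 + (52 - 608 - 416))² = (-13 - 972)² = (-985)² = 970225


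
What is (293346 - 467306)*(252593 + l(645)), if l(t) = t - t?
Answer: -43941078280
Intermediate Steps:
l(t) = 0
(293346 - 467306)*(252593 + l(645)) = (293346 - 467306)*(252593 + 0) = -173960*252593 = -43941078280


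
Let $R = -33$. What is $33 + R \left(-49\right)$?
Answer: $1650$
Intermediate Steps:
$33 + R \left(-49\right) = 33 - -1617 = 33 + 1617 = 1650$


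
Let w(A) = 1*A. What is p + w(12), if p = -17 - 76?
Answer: -81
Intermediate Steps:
p = -93
w(A) = A
p + w(12) = -93 + 12 = -81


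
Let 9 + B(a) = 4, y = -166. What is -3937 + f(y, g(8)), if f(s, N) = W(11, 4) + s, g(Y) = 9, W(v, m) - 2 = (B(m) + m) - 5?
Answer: -4107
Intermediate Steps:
B(a) = -5 (B(a) = -9 + 4 = -5)
W(v, m) = -8 + m (W(v, m) = 2 + ((-5 + m) - 5) = 2 + (-10 + m) = -8 + m)
f(s, N) = -4 + s (f(s, N) = (-8 + 4) + s = -4 + s)
-3937 + f(y, g(8)) = -3937 + (-4 - 166) = -3937 - 170 = -4107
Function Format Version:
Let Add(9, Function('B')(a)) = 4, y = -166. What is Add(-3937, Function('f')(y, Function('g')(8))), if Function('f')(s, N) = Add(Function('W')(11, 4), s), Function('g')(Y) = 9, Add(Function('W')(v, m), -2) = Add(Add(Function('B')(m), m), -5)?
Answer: -4107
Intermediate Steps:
Function('B')(a) = -5 (Function('B')(a) = Add(-9, 4) = -5)
Function('W')(v, m) = Add(-8, m) (Function('W')(v, m) = Add(2, Add(Add(-5, m), -5)) = Add(2, Add(-10, m)) = Add(-8, m))
Function('f')(s, N) = Add(-4, s) (Function('f')(s, N) = Add(Add(-8, 4), s) = Add(-4, s))
Add(-3937, Function('f')(y, Function('g')(8))) = Add(-3937, Add(-4, -166)) = Add(-3937, -170) = -4107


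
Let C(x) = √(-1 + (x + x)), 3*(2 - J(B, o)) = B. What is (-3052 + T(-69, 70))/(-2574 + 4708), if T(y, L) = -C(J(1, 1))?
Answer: -1526/1067 - √21/6402 ≈ -1.4309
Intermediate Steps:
J(B, o) = 2 - B/3
C(x) = √(-1 + 2*x)
T(y, L) = -√21/3 (T(y, L) = -√(-1 + 2*(2 - ⅓*1)) = -√(-1 + 2*(2 - ⅓)) = -√(-1 + 2*(5/3)) = -√(-1 + 10/3) = -√(7/3) = -√21/3)
(-3052 + T(-69, 70))/(-2574 + 4708) = (-3052 - √21/3)/(-2574 + 4708) = (-3052 - √21/3)/2134 = (-3052 - √21/3)*(1/2134) = -1526/1067 - √21/6402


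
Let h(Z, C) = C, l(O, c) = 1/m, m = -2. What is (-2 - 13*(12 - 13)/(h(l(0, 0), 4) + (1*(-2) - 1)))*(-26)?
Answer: -286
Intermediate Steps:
l(O, c) = -1/2 (l(O, c) = 1/(-2) = -1/2)
(-2 - 13*(12 - 13)/(h(l(0, 0), 4) + (1*(-2) - 1)))*(-26) = (-2 - 13*(12 - 13)/(4 + (1*(-2) - 1)))*(-26) = (-2 - (-13)/(4 + (-2 - 1)))*(-26) = (-2 - (-13)/(4 - 3))*(-26) = (-2 - (-13)/1)*(-26) = (-2 - (-13))*(-26) = (-2 - 13*(-1))*(-26) = (-2 + 13)*(-26) = 11*(-26) = -286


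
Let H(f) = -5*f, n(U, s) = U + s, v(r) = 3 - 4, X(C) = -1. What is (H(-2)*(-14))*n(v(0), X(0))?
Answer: 280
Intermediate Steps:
v(r) = -1
(H(-2)*(-14))*n(v(0), X(0)) = (-5*(-2)*(-14))*(-1 - 1) = (10*(-14))*(-2) = -140*(-2) = 280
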